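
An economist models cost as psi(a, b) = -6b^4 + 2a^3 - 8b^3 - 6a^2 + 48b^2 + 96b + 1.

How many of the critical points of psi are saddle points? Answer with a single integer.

3

psi separates as a function of a plus a function of b, so ∇psi=0 decouples.
∂psi/∂a = 6a(a - 2) = 0 at a ∈ {0, 2}; ∂psi/∂b = -24(b - 2)(b + 1)(b + 2) = 0 at b ∈ {-2, -1, 2}.
The Hessian is diagonal: diag(psi_aa, psi_bb). Second derivatives: psi_aa(0)=-12, psi_aa(2)=12; psi_bb(-2)=-96, psi_bb(-1)=72, psi_bb(2)=-288.
Saddle points occur where the two diagonal entries have opposite signs: (0, -1), (2, -2), (2, 2). Count: 3.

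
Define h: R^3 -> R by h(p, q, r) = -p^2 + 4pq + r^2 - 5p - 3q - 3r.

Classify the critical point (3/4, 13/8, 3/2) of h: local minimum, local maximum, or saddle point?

The Hessian is constant: H = [[-2, 4, 0], [4, 0, 0], [0, 0, 2]].
Leading principal minors: Δ₁ = -2, Δ₂ = -16, Δ₃ = -32.
The minors fit neither the all-positive nor the alternating-sign pattern, so H is indefinite: a saddle point.

saddle point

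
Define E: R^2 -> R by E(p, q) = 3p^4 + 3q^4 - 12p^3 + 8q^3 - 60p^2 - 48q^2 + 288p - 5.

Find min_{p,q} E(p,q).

-1354

E(p,q) separates as A(p) + B(q) − 5, so its minimum is min A + min B − 5.
A'(p) = 12(p - 4)(p - 2)(p + 3) vanishes at p ∈ {-3, 2, 4}; B'(q) = 12q(q - 2)(q + 4) vanishes at q ∈ {-4, 0, 2}.
Local minima of A (where A''>0): A(-3)=-837, A(4)=192. Local minima of B: B(-4)=-512, B(2)=-80.
So the global minimum of E is A(-3) + B(-4) − 5 = -837 − 512 − 5 = -1354, attained at (-3, -4).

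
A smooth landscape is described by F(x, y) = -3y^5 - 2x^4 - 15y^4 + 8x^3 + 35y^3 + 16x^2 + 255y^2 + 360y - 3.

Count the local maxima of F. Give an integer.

F separates as a function of x plus a function of y, so ∇F=0 decouples.
∂F/∂x = -8x(x - 4)(x + 1) = 0 at x ∈ {-1, 0, 4}; ∂F/∂y = -15(y - 3)(y + 1)(y + 2)(y + 4) = 0 at y ∈ {-4, -2, -1, 3}.
The Hessian is diagonal: diag(F_xx, F_yy). Second derivatives: F_xx(-1)=-40, F_xx(0)=32, F_xx(4)=-160; F_yy(-4)=630, F_yy(-2)=-150, F_yy(-1)=180, F_yy(3)=-2100.
Local maxima occur where both diagonal entries negative: (-1, -2), (-1, 3), (4, -2), (4, 3). Count: 4.

4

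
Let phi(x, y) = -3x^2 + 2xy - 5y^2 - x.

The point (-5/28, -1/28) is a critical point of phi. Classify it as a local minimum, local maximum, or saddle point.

The Hessian of phi is constant: H = [[-6, 2], [2, -10]].
det(H) = (-6)·(-10) − 2² = 56.
det(H) > 0 and tr(H) = -16 < 0, so H is negative definite and the point is a local maximum.

local maximum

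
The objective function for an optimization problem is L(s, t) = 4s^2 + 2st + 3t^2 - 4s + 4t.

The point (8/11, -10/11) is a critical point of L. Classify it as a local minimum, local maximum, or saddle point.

local minimum

The Hessian of L is constant: H = [[8, 2], [2, 6]].
det(H) = 8·6 − 2² = 44.
det(H) > 0 and tr(H) = 14 > 0, so H is positive definite and the point is a local minimum.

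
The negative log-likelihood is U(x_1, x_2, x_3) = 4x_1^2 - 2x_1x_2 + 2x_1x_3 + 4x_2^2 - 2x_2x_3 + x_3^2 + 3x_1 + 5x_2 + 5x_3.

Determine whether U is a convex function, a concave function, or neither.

U is quadratic, so its Hessian is the constant matrix H = [[8, -2, 2], [-2, 8, -2], [2, -2, 2]].
Leading principal minors: 8, 60, 72.
All positive ⇒ H ≻ 0 ⇒ convex.

convex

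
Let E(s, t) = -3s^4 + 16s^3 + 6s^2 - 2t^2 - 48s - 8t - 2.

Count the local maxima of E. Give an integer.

E separates as a function of s plus a function of t, so ∇E=0 decouples.
∂E/∂s = -12(s - 4)(s - 1)(s + 1) = 0 at s ∈ {-1, 1, 4}; ∂E/∂t = -4(t + 2) = 0 at t ∈ {-2}.
The Hessian is diagonal: diag(E_ss, E_tt). Second derivatives: E_ss(-1)=-120, E_ss(1)=72, E_ss(4)=-180; E_tt(-2)=-4.
Local maxima occur where both diagonal entries negative: (-1, -2), (4, -2). Count: 2.

2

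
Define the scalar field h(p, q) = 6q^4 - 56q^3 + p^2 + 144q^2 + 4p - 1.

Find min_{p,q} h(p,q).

-5

h(p,q) separates as A(p) + B(q) − 1, so its minimum is min A + min B − 1.
A'(p) = 2p + 4 vanishes at p ∈ {-2}; B'(q) = 24q(q - 4)(q - 3) vanishes at q ∈ {0, 3, 4}.
Local minima of A (where A''>0): A(-2)=-4. Local minima of B: B(0)=0, B(4)=256.
So the global minimum of h is A(-2) + B(0) − 1 = -4 + 0 − 1 = -5, attained at (-2, 0).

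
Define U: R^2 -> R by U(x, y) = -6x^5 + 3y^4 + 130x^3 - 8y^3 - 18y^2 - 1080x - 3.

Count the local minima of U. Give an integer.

U separates as a function of x plus a function of y, so ∇U=0 decouples.
∂U/∂x = -30(x - 3)(x - 2)(x + 2)(x + 3) = 0 at x ∈ {-3, -2, 2, 3}; ∂U/∂y = 12y(y - 3)(y + 1) = 0 at y ∈ {-1, 0, 3}.
The Hessian is diagonal: diag(U_xx, U_yy). Second derivatives: U_xx(-3)=900, U_xx(-2)=-600, U_xx(2)=600, U_xx(3)=-900; U_yy(-1)=48, U_yy(0)=-36, U_yy(3)=144.
Local minima occur where both diagonal entries positive: (-3, -1), (-3, 3), (2, -1), (2, 3). Count: 4.

4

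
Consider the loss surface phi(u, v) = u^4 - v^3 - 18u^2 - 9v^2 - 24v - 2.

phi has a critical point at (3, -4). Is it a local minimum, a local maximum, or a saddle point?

The mixed partial ∂²phi/∂u∂v is 0, so the Hessian at any point is diag(phi_uu, phi_vv) = diag(12(u^2 - 3), -6(v + 3)).
At (3, -4): H = diag(72, 6).
Both eigenvalues are positive, so H is positive definite: a local minimum.

local minimum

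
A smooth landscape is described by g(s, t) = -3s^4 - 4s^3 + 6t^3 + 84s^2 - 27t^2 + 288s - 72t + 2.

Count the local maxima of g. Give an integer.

2

g separates as a function of s plus a function of t, so ∇g=0 decouples.
∂g/∂s = -12(s - 4)(s + 2)(s + 3) = 0 at s ∈ {-3, -2, 4}; ∂g/∂t = 18(t - 4)(t + 1) = 0 at t ∈ {-1, 4}.
The Hessian is diagonal: diag(g_ss, g_tt). Second derivatives: g_ss(-3)=-84, g_ss(-2)=72, g_ss(4)=-504; g_tt(-1)=-90, g_tt(4)=90.
Local maxima occur where both diagonal entries negative: (-3, -1), (4, -1). Count: 2.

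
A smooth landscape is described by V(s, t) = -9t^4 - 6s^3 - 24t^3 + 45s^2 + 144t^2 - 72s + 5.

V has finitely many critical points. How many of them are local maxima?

2

V separates as a function of s plus a function of t, so ∇V=0 decouples.
∂V/∂s = -18(s - 4)(s - 1) = 0 at s ∈ {1, 4}; ∂V/∂t = -36t(t - 2)(t + 4) = 0 at t ∈ {-4, 0, 2}.
The Hessian is diagonal: diag(V_ss, V_tt). Second derivatives: V_ss(1)=54, V_ss(4)=-54; V_tt(-4)=-864, V_tt(0)=288, V_tt(2)=-432.
Local maxima occur where both diagonal entries negative: (4, -4), (4, 2). Count: 2.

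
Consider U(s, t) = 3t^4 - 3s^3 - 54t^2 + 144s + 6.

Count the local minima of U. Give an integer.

U separates as a function of s plus a function of t, so ∇U=0 decouples.
∂U/∂s = -9(s - 4)(s + 4) = 0 at s ∈ {-4, 4}; ∂U/∂t = 12t(t - 3)(t + 3) = 0 at t ∈ {-3, 0, 3}.
The Hessian is diagonal: diag(U_ss, U_tt). Second derivatives: U_ss(-4)=72, U_ss(4)=-72; U_tt(-3)=216, U_tt(0)=-108, U_tt(3)=216.
Local minima occur where both diagonal entries positive: (-4, -3), (-4, 3). Count: 2.

2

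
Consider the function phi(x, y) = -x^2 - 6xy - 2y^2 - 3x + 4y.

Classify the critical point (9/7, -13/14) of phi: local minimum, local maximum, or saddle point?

The Hessian of phi is constant: H = [[-2, -6], [-6, -4]].
det(H) = (-2)·(-4) − (-6)² = -28.
Since det(H) < 0, H is indefinite and the critical point is a saddle point.

saddle point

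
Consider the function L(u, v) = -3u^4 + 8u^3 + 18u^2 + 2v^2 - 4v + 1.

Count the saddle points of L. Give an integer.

L separates as a function of u plus a function of v, so ∇L=0 decouples.
∂L/∂u = -12u(u - 3)(u + 1) = 0 at u ∈ {-1, 0, 3}; ∂L/∂v = 4(v - 1) = 0 at v ∈ {1}.
The Hessian is diagonal: diag(L_uu, L_vv). Second derivatives: L_uu(-1)=-48, L_uu(0)=36, L_uu(3)=-144; L_vv(1)=4.
Saddle points occur where the two diagonal entries have opposite signs: (-1, 1), (3, 1). Count: 2.

2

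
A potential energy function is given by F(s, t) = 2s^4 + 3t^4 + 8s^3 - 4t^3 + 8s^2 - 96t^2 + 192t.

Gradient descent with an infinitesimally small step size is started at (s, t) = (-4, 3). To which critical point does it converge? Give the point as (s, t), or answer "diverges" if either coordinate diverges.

F is separable, so gradient descent decouples: s follows -∂F/∂s, t follows -∂F/∂t.
∂F/∂s = 8s(s + 1)(s + 2); at s=-4 this is -192, so s increases.
∂F/∂t = 12(t - 4)(t - 1)(t + 4); at t=3 this is -168, so t increases.
s converges to its nearest critical value -2 (a local min of the s-part); t converges to 4. The iterate converges to (-2, 4).

(-2, 4)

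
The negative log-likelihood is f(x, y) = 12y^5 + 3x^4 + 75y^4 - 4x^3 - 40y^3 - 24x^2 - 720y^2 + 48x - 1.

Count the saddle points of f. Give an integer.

f separates as a function of x plus a function of y, so ∇f=0 decouples.
∂f/∂x = 12(x - 2)(x - 1)(x + 2) = 0 at x ∈ {-2, 1, 2}; ∂f/∂y = 60y(y - 2)(y + 3)(y + 4) = 0 at y ∈ {-4, -3, 0, 2}.
The Hessian is diagonal: diag(f_xx, f_yy). Second derivatives: f_xx(-2)=144, f_xx(1)=-36, f_xx(2)=48; f_yy(-4)=-1440, f_yy(-3)=900, f_yy(0)=-1440, f_yy(2)=3600.
Saddle points occur where the two diagonal entries have opposite signs: (-2, -4), (-2, 0), (1, -3), (1, 2), (2, -4), (2, 0). Count: 6.

6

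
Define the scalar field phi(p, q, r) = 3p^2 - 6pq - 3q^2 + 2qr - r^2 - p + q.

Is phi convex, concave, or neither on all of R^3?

phi is quadratic, so its Hessian is the constant matrix H = [[6, -6, 0], [-6, -6, 2], [0, 2, -2]].
Leading principal minors: 6, -72, 120.
Neither pattern holds ⇒ H is indefinite ⇒ neither convex nor concave.

neither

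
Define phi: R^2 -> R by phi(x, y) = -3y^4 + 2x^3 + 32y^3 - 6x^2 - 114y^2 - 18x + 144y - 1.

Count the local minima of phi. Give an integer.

phi separates as a function of x plus a function of y, so ∇phi=0 decouples.
∂phi/∂x = 6(x - 3)(x + 1) = 0 at x ∈ {-1, 3}; ∂phi/∂y = -12(y - 4)(y - 3)(y - 1) = 0 at y ∈ {1, 3, 4}.
The Hessian is diagonal: diag(phi_xx, phi_yy). Second derivatives: phi_xx(-1)=-24, phi_xx(3)=24; phi_yy(1)=-72, phi_yy(3)=24, phi_yy(4)=-36.
Local minima occur where both diagonal entries positive: (3, 3). Count: 1.

1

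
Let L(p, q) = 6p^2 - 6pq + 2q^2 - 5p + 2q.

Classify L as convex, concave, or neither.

L is quadratic, so its Hessian is the constant matrix H = [[12, -6], [-6, 4]].
det(H) = 12, tr(H) = 16.
det(H) > 0 and tr(H) > 0, so H is positive definite everywhere: convex.

convex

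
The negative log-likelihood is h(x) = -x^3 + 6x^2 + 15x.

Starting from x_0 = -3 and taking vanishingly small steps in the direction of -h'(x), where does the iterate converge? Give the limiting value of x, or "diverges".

-1

h'(x) = -3(x - 5)(x + 1), so h'(-3) = -48.
Gradient descent moves in the -h' direction, i.e. x is increasing.
The nearest critical point in that direction is x = -1, where h'' = 18 > 0 (a local minimum). The iterate converges there.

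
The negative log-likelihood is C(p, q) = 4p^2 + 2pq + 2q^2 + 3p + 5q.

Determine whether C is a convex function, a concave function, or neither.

convex

C is quadratic, so its Hessian is the constant matrix H = [[8, 2], [2, 4]].
det(H) = 28, tr(H) = 12.
det(H) > 0 and tr(H) > 0, so H is positive definite everywhere: convex.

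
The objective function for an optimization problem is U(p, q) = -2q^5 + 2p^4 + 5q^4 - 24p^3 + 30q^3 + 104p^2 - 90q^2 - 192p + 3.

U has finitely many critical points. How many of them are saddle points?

U separates as a function of p plus a function of q, so ∇U=0 decouples.
∂U/∂p = 8(p - 4)(p - 3)(p - 2) = 0 at p ∈ {2, 3, 4}; ∂U/∂q = -10q(q - 3)(q - 2)(q + 3) = 0 at q ∈ {-3, 0, 2, 3}.
The Hessian is diagonal: diag(U_pp, U_qq). Second derivatives: U_pp(2)=16, U_pp(3)=-8, U_pp(4)=16; U_qq(-3)=900, U_qq(0)=-180, U_qq(2)=100, U_qq(3)=-180.
Saddle points occur where the two diagonal entries have opposite signs: (2, 0), (2, 3), (3, -3), (3, 2), (4, 0), (4, 3). Count: 6.

6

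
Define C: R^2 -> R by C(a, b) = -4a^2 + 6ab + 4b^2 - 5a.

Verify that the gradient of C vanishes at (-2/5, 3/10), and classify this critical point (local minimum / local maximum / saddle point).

saddle point

∇C = (-8a + 6b - 5, 6a + 8b); substituting (-2/5, 3/10) gives ∇C = (0, 0), so (-2/5, 3/10) is indeed a critical point.
The Hessian of C is constant: H = [[-8, 6], [6, 8]].
det(H) = (-8)·8 − 6² = -100.
Since det(H) < 0, H is indefinite and the critical point is a saddle point.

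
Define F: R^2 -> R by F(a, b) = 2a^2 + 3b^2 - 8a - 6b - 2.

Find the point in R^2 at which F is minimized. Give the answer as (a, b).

F(a,b) separates as P(a) + Q(b) − 2, so its minimum is min P + min Q − 2.
P'(a) = 4a - 8 vanishes at a ∈ {2}; Q'(b) = 6b - 6 vanishes at b ∈ {1}.
Local minima of P (where P''>0): P(2)=-8. Local minima of Q: Q(1)=-3.
So the global minimum of F is P(2) + Q(1) − 2 = -8 − 3 − 2 = -13, attained at (2, 1).

(2, 1)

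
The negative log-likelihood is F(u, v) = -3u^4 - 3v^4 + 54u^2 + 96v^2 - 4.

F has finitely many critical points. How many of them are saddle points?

F separates as a function of u plus a function of v, so ∇F=0 decouples.
∂F/∂u = -12u(u - 3)(u + 3) = 0 at u ∈ {-3, 0, 3}; ∂F/∂v = -12v(v - 4)(v + 4) = 0 at v ∈ {-4, 0, 4}.
The Hessian is diagonal: diag(F_uu, F_vv). Second derivatives: F_uu(-3)=-216, F_uu(0)=108, F_uu(3)=-216; F_vv(-4)=-384, F_vv(0)=192, F_vv(4)=-384.
Saddle points occur where the two diagonal entries have opposite signs: (-3, 0), (0, -4), (0, 4), (3, 0). Count: 4.

4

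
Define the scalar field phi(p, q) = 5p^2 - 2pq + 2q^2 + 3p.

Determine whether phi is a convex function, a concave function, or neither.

convex

phi is quadratic, so its Hessian is the constant matrix H = [[10, -2], [-2, 4]].
det(H) = 36, tr(H) = 14.
det(H) > 0 and tr(H) > 0, so H is positive definite everywhere: convex.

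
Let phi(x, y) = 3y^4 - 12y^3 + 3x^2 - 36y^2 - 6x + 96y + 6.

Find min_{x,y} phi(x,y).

-189

phi(x,y) separates as P(x) + Q(y) + 6, so its minimum is min P + min Q + 6.
P'(x) = 6x - 6 vanishes at x ∈ {1}; Q'(y) = 12(y - 4)(y - 1)(y + 2) vanishes at y ∈ {-2, 1, 4}.
Local minima of P (where P''>0): P(1)=-3. Local minima of Q: Q(-2)=-192, Q(4)=-192.
So the global minimum of phi is P(1) + Q(-2) + 6 = -3 − 192 + 6 = -189, attained at (1, -2).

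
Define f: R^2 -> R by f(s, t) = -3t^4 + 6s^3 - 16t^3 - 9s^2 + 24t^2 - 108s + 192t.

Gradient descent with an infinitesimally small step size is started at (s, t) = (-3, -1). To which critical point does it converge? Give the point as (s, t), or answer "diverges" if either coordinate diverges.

f is separable, so gradient descent decouples: s follows -∂f/∂s, t follows -∂f/∂t.
∂f/∂s = 18(s - 3)(s + 2); at s=-3 this is 108, so s decreases.
∂f/∂t = -12(t - 2)(t + 2)(t + 4); at t=-1 this is 108, so t decreases.
The s-coordinate has no critical point in that direction and runs off to infinity.

diverges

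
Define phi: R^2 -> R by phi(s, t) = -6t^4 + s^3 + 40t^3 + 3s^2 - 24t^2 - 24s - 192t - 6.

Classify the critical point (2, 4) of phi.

saddle point

The mixed partial ∂²phi/∂s∂t is 0, so the Hessian at any point is diag(phi_ss, phi_tt) = diag(6(s + 1), 24(-3t^2 + 10t - 2)).
At (2, 4): H = diag(18, -240).
The eigenvalues have opposite signs, so H is indefinite: a saddle point.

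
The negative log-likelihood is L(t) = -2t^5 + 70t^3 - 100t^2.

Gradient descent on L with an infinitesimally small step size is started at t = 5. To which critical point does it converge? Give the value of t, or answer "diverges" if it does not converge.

diverges

L'(t) = -10t(t - 4)(t - 1)(t + 5), so L'(5) = -2000.
Gradient descent moves in the -L' direction, i.e. t is increasing.
There is no critical point above t=5, and L' keeps the same sign, so the iterate runs off to +∞.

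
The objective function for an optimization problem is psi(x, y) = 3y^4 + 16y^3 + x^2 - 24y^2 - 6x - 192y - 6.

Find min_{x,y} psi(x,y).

-319

psi(x,y) separates as P(x) + Q(y) − 6, so its minimum is min P + min Q − 6.
P'(x) = 2x - 6 vanishes at x ∈ {3}; Q'(y) = 12(y - 2)(y + 2)(y + 4) vanishes at y ∈ {-4, -2, 2}.
Local minima of P (where P''>0): P(3)=-9. Local minima of Q: Q(-4)=128, Q(2)=-304.
So the global minimum of psi is P(3) + Q(2) − 6 = -9 − 304 − 6 = -319, attained at (3, 2).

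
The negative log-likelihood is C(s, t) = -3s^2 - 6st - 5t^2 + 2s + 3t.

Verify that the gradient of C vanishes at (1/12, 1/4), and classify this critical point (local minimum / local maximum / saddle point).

∇C = (-6s - 6t + 2, -6s - 10t + 3); substituting (1/12, 1/4) gives ∇C = (0, 0), so (1/12, 1/4) is indeed a critical point.
The Hessian of C is constant: H = [[-6, -6], [-6, -10]].
det(H) = (-6)·(-10) − (-6)² = 24.
det(H) > 0 and tr(H) = -16 < 0, so H is negative definite and the point is a local maximum.

local maximum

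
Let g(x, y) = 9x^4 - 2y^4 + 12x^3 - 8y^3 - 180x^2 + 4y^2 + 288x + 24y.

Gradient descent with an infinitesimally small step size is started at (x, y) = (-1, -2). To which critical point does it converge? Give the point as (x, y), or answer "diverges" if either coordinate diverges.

g is separable, so gradient descent decouples: x follows -∂g/∂x, y follows -∂g/∂y.
∂g/∂x = 36(x - 2)(x - 1)(x + 4); at x=-1 this is 648, so x decreases.
∂g/∂y = -8(y - 1)(y + 1)(y + 3); at y=-2 this is -24, so y increases.
x converges to its nearest critical value -4 (a local min of the x-part); y converges to -1. The iterate converges to (-4, -1).

(-4, -1)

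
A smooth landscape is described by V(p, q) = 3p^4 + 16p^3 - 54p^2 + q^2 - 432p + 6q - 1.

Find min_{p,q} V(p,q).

V(p,q) separates as A(p) + B(q) − 1, so its minimum is min A + min B − 1.
A'(p) = 12(p - 3)(p + 3)(p + 4) vanishes at p ∈ {-4, -3, 3}; B'(q) = 2q + 6 vanishes at q ∈ {-3}.
Local minima of A (where A''>0): A(-4)=608, A(3)=-1107. Local minima of B: B(-3)=-9.
So the global minimum of V is A(3) + B(-3) − 1 = -1107 − 9 − 1 = -1117, attained at (3, -3).

-1117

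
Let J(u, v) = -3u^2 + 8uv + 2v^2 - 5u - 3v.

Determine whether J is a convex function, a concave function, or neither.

J is quadratic, so its Hessian is the constant matrix H = [[-6, 8], [8, 4]].
det(H) = -88, tr(H) = -2.
det(H) < 0, so H is indefinite: neither convex nor concave.

neither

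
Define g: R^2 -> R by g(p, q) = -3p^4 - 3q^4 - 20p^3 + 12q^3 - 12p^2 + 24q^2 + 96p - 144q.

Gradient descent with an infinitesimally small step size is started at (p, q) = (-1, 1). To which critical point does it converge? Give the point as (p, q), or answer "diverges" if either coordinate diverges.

(-2, 2)

g is separable, so gradient descent decouples: p follows -∂g/∂p, q follows -∂g/∂q.
∂g/∂p = -12(p - 1)(p + 2)(p + 4); at p=-1 this is 72, so p decreases.
∂g/∂q = -12(q - 3)(q - 2)(q + 2); at q=1 this is -72, so q increases.
p converges to its nearest critical value -2 (a local min of the p-part); q converges to 2. The iterate converges to (-2, 2).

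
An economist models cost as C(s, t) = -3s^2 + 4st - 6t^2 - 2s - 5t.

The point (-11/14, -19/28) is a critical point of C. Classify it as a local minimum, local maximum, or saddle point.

local maximum

The Hessian of C is constant: H = [[-6, 4], [4, -12]].
det(H) = (-6)·(-12) − 4² = 56.
det(H) > 0 and tr(H) = -18 < 0, so H is negative definite and the point is a local maximum.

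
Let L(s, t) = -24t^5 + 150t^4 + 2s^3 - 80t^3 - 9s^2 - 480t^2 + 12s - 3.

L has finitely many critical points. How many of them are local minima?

2

L separates as a function of s plus a function of t, so ∇L=0 decouples.
∂L/∂s = 6(s - 2)(s - 1) = 0 at s ∈ {1, 2}; ∂L/∂t = -120t(t - 4)(t - 2)(t + 1) = 0 at t ∈ {-1, 0, 2, 4}.
The Hessian is diagonal: diag(L_ss, L_tt). Second derivatives: L_ss(1)=-6, L_ss(2)=6; L_tt(-1)=1800, L_tt(0)=-960, L_tt(2)=1440, L_tt(4)=-4800.
Local minima occur where both diagonal entries positive: (2, -1), (2, 2). Count: 2.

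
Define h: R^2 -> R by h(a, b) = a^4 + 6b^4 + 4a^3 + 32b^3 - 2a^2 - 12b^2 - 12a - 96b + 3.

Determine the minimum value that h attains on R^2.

-326

h(a,b) separates as P(a) + Q(b) + 3, so its minimum is min P + min Q + 3.
P'(a) = 4(a - 1)(a + 1)(a + 3) vanishes at a ∈ {-3, -1, 1}; Q'(b) = 24(b - 1)(b + 1)(b + 4) vanishes at b ∈ {-4, -1, 1}.
Local minima of P (where P''>0): P(-3)=-9, P(1)=-9. Local minima of Q: Q(-4)=-320, Q(1)=-70.
So the global minimum of h is P(-3) + Q(-4) + 3 = -9 − 320 + 3 = -326, attained at (-3, -4).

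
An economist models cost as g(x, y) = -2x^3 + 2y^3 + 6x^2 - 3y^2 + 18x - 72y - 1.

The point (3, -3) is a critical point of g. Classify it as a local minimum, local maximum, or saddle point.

local maximum

The mixed partial ∂²g/∂x∂y is 0, so the Hessian at any point is diag(g_xx, g_yy) = diag(12(-x + 1), 6(2y - 1)).
At (3, -3): H = diag(-24, -42).
Both eigenvalues are negative, so H is negative definite: a local maximum.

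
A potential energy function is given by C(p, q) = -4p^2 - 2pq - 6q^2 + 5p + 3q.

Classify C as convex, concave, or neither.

concave

C is quadratic, so its Hessian is the constant matrix H = [[-8, -2], [-2, -12]].
det(H) = 92, tr(H) = -20.
det(H) > 0 and tr(H) < 0, so H is negative definite everywhere: concave.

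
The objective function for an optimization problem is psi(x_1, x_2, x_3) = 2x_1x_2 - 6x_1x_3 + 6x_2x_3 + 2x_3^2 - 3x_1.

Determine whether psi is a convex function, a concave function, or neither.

psi is quadratic, so its Hessian is the constant matrix H = [[0, 2, -6], [2, 0, 6], [-6, 6, 4]].
Leading principal minors: 0, -4, -160.
Neither pattern holds ⇒ H is indefinite ⇒ neither convex nor concave.

neither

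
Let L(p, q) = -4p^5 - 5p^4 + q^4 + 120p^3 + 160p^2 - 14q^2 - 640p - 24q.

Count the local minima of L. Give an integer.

4

L separates as a function of p plus a function of q, so ∇L=0 decouples.
∂L/∂p = -20(p - 4)(p - 1)(p + 2)(p + 4) = 0 at p ∈ {-4, -2, 1, 4}; ∂L/∂q = 4(q - 3)(q + 1)(q + 2) = 0 at q ∈ {-2, -1, 3}.
The Hessian is diagonal: diag(L_pp, L_qq). Second derivatives: L_pp(-4)=1600, L_pp(-2)=-720, L_pp(1)=900, L_pp(4)=-2880; L_qq(-2)=20, L_qq(-1)=-16, L_qq(3)=80.
Local minima occur where both diagonal entries positive: (-4, -2), (-4, 3), (1, -2), (1, 3). Count: 4.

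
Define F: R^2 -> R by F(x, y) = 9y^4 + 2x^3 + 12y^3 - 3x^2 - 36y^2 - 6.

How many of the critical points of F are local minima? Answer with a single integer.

2

F separates as a function of x plus a function of y, so ∇F=0 decouples.
∂F/∂x = 6x(x - 1) = 0 at x ∈ {0, 1}; ∂F/∂y = 36y(y - 1)(y + 2) = 0 at y ∈ {-2, 0, 1}.
The Hessian is diagonal: diag(F_xx, F_yy). Second derivatives: F_xx(0)=-6, F_xx(1)=6; F_yy(-2)=216, F_yy(0)=-72, F_yy(1)=108.
Local minima occur where both diagonal entries positive: (1, -2), (1, 1). Count: 2.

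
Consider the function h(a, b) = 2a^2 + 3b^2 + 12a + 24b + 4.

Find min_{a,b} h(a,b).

h(a,b) separates as P(a) + Q(b) + 4, so its minimum is min P + min Q + 4.
P'(a) = 4a + 12 vanishes at a ∈ {-3}; Q'(b) = 6b + 24 vanishes at b ∈ {-4}.
Local minima of P (where P''>0): P(-3)=-18. Local minima of Q: Q(-4)=-48.
So the global minimum of h is P(-3) + Q(-4) + 4 = -18 − 48 + 4 = -62, attained at (-3, -4).

-62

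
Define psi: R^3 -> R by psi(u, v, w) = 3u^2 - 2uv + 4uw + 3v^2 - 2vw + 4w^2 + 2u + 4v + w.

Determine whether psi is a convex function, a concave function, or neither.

psi is quadratic, so its Hessian is the constant matrix H = [[6, -2, 4], [-2, 6, -2], [4, -2, 8]].
Leading principal minors: 6, 32, 168.
All positive ⇒ H ≻ 0 ⇒ convex.

convex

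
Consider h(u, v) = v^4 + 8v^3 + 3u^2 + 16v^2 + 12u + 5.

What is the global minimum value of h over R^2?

h(u,v) separates as P(u) + Q(v) + 5, so its minimum is min P + min Q + 5.
P'(u) = 6u + 12 vanishes at u ∈ {-2}; Q'(v) = 4v(v + 2)(v + 4) vanishes at v ∈ {-4, -2, 0}.
Local minima of P (where P''>0): P(-2)=-12. Local minima of Q: Q(-4)=0, Q(0)=0.
So the global minimum of h is P(-2) + Q(-4) + 5 = -12 + 0 + 5 = -7, attained at (-2, -4).

-7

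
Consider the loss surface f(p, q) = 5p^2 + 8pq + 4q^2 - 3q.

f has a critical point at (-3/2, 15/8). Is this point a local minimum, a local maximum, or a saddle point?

The Hessian of f is constant: H = [[10, 8], [8, 8]].
det(H) = 10·8 − 8² = 16.
det(H) > 0 and tr(H) = 18 > 0, so H is positive definite and the point is a local minimum.

local minimum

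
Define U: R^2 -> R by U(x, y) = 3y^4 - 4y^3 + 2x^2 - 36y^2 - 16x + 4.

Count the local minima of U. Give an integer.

2

U separates as a function of x plus a function of y, so ∇U=0 decouples.
∂U/∂x = 4(x - 4) = 0 at x ∈ {4}; ∂U/∂y = 12y(y - 3)(y + 2) = 0 at y ∈ {-2, 0, 3}.
The Hessian is diagonal: diag(U_xx, U_yy). Second derivatives: U_xx(4)=4; U_yy(-2)=120, U_yy(0)=-72, U_yy(3)=180.
Local minima occur where both diagonal entries positive: (4, -2), (4, 3). Count: 2.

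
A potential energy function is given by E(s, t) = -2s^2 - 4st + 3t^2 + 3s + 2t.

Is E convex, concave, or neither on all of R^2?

neither

E is quadratic, so its Hessian is the constant matrix H = [[-4, -4], [-4, 6]].
det(H) = -40, tr(H) = 2.
det(H) < 0, so H is indefinite: neither convex nor concave.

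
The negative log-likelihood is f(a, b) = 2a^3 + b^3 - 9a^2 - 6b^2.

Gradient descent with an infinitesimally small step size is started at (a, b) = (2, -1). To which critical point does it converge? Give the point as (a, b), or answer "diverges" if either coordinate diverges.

f is separable, so gradient descent decouples: a follows -∂f/∂a, b follows -∂f/∂b.
∂f/∂a = 6a(a - 3); at a=2 this is -12, so a increases.
∂f/∂b = 3b(b - 4); at b=-1 this is 15, so b decreases.
The b-coordinate has no critical point in that direction and runs off to infinity.

diverges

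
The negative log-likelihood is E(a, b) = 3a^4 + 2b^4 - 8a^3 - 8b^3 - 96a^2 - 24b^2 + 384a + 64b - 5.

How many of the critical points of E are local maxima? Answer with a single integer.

1

E separates as a function of a plus a function of b, so ∇E=0 decouples.
∂E/∂a = 12(a - 4)(a - 2)(a + 4) = 0 at a ∈ {-4, 2, 4}; ∂E/∂b = 8(b - 4)(b - 1)(b + 2) = 0 at b ∈ {-2, 1, 4}.
The Hessian is diagonal: diag(E_aa, E_bb). Second derivatives: E_aa(-4)=576, E_aa(2)=-144, E_aa(4)=192; E_bb(-2)=144, E_bb(1)=-72, E_bb(4)=144.
Local maxima occur where both diagonal entries negative: (2, 1). Count: 1.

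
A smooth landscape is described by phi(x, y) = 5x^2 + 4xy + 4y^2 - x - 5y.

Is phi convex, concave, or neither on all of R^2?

phi is quadratic, so its Hessian is the constant matrix H = [[10, 4], [4, 8]].
det(H) = 64, tr(H) = 18.
det(H) > 0 and tr(H) > 0, so H is positive definite everywhere: convex.

convex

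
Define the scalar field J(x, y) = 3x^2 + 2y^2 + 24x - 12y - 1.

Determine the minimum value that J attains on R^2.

J(x,y) separates as P(x) + Q(y) − 1, so its minimum is min P + min Q − 1.
P'(x) = 6x + 24 vanishes at x ∈ {-4}; Q'(y) = 4y - 12 vanishes at y ∈ {3}.
Local minima of P (where P''>0): P(-4)=-48. Local minima of Q: Q(3)=-18.
So the global minimum of J is P(-4) + Q(3) − 1 = -48 − 18 − 1 = -67, attained at (-4, 3).

-67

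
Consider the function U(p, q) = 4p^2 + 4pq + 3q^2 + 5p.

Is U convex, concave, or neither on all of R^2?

convex

U is quadratic, so its Hessian is the constant matrix H = [[8, 4], [4, 6]].
det(H) = 32, tr(H) = 14.
det(H) > 0 and tr(H) > 0, so H is positive definite everywhere: convex.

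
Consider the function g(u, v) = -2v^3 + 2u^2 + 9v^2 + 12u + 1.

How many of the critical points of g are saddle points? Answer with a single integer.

1

g separates as a function of u plus a function of v, so ∇g=0 decouples.
∂g/∂u = 4(u + 3) = 0 at u ∈ {-3}; ∂g/∂v = -6v(v - 3) = 0 at v ∈ {0, 3}.
The Hessian is diagonal: diag(g_uu, g_vv). Second derivatives: g_uu(-3)=4; g_vv(0)=18, g_vv(3)=-18.
Saddle points occur where the two diagonal entries have opposite signs: (-3, 3). Count: 1.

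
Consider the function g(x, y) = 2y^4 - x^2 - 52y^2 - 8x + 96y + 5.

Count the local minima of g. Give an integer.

g separates as a function of x plus a function of y, so ∇g=0 decouples.
∂g/∂x = -2(x + 4) = 0 at x ∈ {-4}; ∂g/∂y = 8(y - 3)(y - 1)(y + 4) = 0 at y ∈ {-4, 1, 3}.
The Hessian is diagonal: diag(g_xx, g_yy). Second derivatives: g_xx(-4)=-2; g_yy(-4)=280, g_yy(1)=-80, g_yy(3)=112.
Local minima occur where both diagonal entries positive: none. Count: 0.

0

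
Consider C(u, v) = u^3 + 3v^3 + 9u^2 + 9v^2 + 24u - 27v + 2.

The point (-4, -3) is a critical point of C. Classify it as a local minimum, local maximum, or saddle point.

The mixed partial ∂²C/∂u∂v is 0, so the Hessian at any point is diag(C_uu, C_vv) = diag(6(u + 3), 18(v + 1)).
At (-4, -3): H = diag(-6, -36).
Both eigenvalues are negative, so H is negative definite: a local maximum.

local maximum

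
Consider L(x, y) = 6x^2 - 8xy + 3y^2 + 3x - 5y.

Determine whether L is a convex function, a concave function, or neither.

L is quadratic, so its Hessian is the constant matrix H = [[12, -8], [-8, 6]].
det(H) = 8, tr(H) = 18.
det(H) > 0 and tr(H) > 0, so H is positive definite everywhere: convex.

convex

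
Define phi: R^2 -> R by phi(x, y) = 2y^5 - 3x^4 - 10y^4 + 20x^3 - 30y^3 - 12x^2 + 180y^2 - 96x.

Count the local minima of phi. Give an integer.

2

phi separates as a function of x plus a function of y, so ∇phi=0 decouples.
∂phi/∂x = -12(x - 4)(x - 2)(x + 1) = 0 at x ∈ {-1, 2, 4}; ∂phi/∂y = 10y(y - 4)(y - 3)(y + 3) = 0 at y ∈ {-3, 0, 3, 4}.
The Hessian is diagonal: diag(phi_xx, phi_yy). Second derivatives: phi_xx(-1)=-180, phi_xx(2)=72, phi_xx(4)=-120; phi_yy(-3)=-1260, phi_yy(0)=360, phi_yy(3)=-180, phi_yy(4)=280.
Local minima occur where both diagonal entries positive: (2, 0), (2, 4). Count: 2.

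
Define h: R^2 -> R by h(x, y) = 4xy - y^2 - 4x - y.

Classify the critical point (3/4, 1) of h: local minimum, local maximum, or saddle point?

The Hessian of h is constant: H = [[0, 4], [4, -2]].
det(H) = 0·(-2) − 4² = -16.
Since det(H) < 0, H is indefinite and the critical point is a saddle point.

saddle point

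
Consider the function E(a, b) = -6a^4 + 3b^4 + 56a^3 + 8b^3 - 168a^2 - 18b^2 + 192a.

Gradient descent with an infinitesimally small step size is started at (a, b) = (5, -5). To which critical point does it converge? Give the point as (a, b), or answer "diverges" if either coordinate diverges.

diverges

E is separable, so gradient descent decouples: a follows -∂E/∂a, b follows -∂E/∂b.
∂E/∂a = -24(a - 4)(a - 2)(a - 1); at a=5 this is -288, so a increases.
∂E/∂b = 12b(b - 1)(b + 3); at b=-5 this is -720, so b increases.
The a-coordinate has no critical point in that direction and runs off to infinity.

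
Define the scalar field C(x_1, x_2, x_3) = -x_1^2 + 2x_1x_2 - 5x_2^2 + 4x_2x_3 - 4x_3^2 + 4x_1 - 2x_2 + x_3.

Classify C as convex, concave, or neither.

concave

C is quadratic, so its Hessian is the constant matrix H = [[-2, 2, 0], [2, -10, 4], [0, 4, -8]].
Leading principal minors: -2, 16, -96.
Signs alternate −, +, − ⇒ H ≺ 0 ⇒ concave.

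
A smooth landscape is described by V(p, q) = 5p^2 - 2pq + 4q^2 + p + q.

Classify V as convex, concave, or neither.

convex

V is quadratic, so its Hessian is the constant matrix H = [[10, -2], [-2, 8]].
det(H) = 76, tr(H) = 18.
det(H) > 0 and tr(H) > 0, so H is positive definite everywhere: convex.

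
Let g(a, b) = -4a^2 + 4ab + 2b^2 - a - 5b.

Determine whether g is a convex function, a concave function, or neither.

g is quadratic, so its Hessian is the constant matrix H = [[-8, 4], [4, 4]].
det(H) = -48, tr(H) = -4.
det(H) < 0, so H is indefinite: neither convex nor concave.

neither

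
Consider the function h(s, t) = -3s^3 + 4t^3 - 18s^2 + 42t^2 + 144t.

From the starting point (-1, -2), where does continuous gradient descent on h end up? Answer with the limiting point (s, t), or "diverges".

h is separable, so gradient descent decouples: s follows -∂h/∂s, t follows -∂h/∂t.
∂h/∂s = -9s(s + 4); at s=-1 this is 27, so s decreases.
∂h/∂t = 12(t + 3)(t + 4); at t=-2 this is 24, so t decreases.
s converges to its nearest critical value -4 (a local min of the s-part); t converges to -3. The iterate converges to (-4, -3).

(-4, -3)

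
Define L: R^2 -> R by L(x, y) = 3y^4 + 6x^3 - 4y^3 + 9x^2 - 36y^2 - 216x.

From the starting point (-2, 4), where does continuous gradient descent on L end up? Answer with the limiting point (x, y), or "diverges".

(3, 3)

L is separable, so gradient descent decouples: x follows -∂L/∂x, y follows -∂L/∂y.
∂L/∂x = 18(x - 3)(x + 4); at x=-2 this is -180, so x increases.
∂L/∂y = 12y(y - 3)(y + 2); at y=4 this is 288, so y decreases.
x converges to its nearest critical value 3 (a local min of the x-part); y converges to 3. The iterate converges to (3, 3).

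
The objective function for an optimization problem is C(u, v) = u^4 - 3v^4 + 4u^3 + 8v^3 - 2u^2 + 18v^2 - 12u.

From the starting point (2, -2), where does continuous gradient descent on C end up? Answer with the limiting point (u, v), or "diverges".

C is separable, so gradient descent decouples: u follows -∂C/∂u, v follows -∂C/∂v.
∂C/∂u = 4(u - 1)(u + 1)(u + 3); at u=2 this is 60, so u decreases.
∂C/∂v = -12v(v - 3)(v + 1); at v=-2 this is 120, so v decreases.
The v-coordinate has no critical point in that direction and runs off to infinity.

diverges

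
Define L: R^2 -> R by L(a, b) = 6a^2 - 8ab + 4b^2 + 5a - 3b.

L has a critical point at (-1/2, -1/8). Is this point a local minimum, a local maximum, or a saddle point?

local minimum

The Hessian of L is constant: H = [[12, -8], [-8, 8]].
det(H) = 12·8 − (-8)² = 32.
det(H) > 0 and tr(H) = 20 > 0, so H is positive definite and the point is a local minimum.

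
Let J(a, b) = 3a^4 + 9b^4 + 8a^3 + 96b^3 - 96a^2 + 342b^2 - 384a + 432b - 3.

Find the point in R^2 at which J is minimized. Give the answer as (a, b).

(4, -1)

J(a,b) separates as P(a) + Q(b) − 3, so its minimum is min P + min Q − 3.
P'(a) = 12(a - 4)(a + 2)(a + 4) vanishes at a ∈ {-4, -2, 4}; Q'(b) = 36(b + 1)(b + 3)(b + 4) vanishes at b ∈ {-4, -3, -1}.
Local minima of P (where P''>0): P(-4)=256, P(4)=-1792. Local minima of Q: Q(-4)=-96, Q(-1)=-177.
So the global minimum of J is P(4) + Q(-1) − 3 = -1792 − 177 − 3 = -1972, attained at (4, -1).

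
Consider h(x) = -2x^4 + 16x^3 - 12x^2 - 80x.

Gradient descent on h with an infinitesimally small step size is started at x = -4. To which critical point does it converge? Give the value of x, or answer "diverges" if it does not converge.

diverges

h'(x) = -8(x - 5)(x - 2)(x + 1), so h'(-4) = 1296.
Gradient descent moves in the -h' direction, i.e. x is decreasing.
There is no critical point below x=-4, and h' keeps the same sign, so the iterate runs off to −∞.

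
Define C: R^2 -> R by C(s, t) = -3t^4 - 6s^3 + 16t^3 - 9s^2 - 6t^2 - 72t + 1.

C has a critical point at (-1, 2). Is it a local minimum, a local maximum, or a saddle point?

local minimum

The mixed partial ∂²C/∂s∂t is 0, so the Hessian at any point is diag(C_ss, C_tt) = diag(-18(2s + 1), 12(-3t^2 + 8t - 1)).
At (-1, 2): H = diag(18, 36).
Both eigenvalues are positive, so H is positive definite: a local minimum.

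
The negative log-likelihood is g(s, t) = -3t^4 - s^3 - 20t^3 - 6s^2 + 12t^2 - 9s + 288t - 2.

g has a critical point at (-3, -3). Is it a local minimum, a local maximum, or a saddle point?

The mixed partial ∂²g/∂s∂t is 0, so the Hessian at any point is diag(g_ss, g_tt) = diag(-6(s + 2), 12(-3t^2 - 10t + 2)).
At (-3, -3): H = diag(6, 60).
Both eigenvalues are positive, so H is positive definite: a local minimum.

local minimum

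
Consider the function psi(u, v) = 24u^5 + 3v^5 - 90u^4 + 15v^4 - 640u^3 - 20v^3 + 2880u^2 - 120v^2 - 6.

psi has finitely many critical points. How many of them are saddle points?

psi separates as a function of u plus a function of v, so ∇psi=0 decouples.
∂psi/∂u = 120u(u - 4)(u - 3)(u + 4) = 0 at u ∈ {-4, 0, 3, 4}; ∂psi/∂v = 15v(v - 2)(v + 2)(v + 4) = 0 at v ∈ {-4, -2, 0, 2}.
The Hessian is diagonal: diag(psi_uu, psi_vv). Second derivatives: psi_uu(-4)=-26880, psi_uu(0)=5760, psi_uu(3)=-2520, psi_uu(4)=3840; psi_vv(-4)=-720, psi_vv(-2)=240, psi_vv(0)=-240, psi_vv(2)=720.
Saddle points occur where the two diagonal entries have opposite signs: (-4, -2), (-4, 2), (0, -4), (0, 0), (3, -2), (3, 2), (4, -4), (4, 0). Count: 8.

8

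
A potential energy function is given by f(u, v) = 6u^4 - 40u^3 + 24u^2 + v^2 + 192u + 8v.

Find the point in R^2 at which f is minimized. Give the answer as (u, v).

(-1, -4)

f(u,v) separates as P(u) + Q(v), so its minimum is min P + min Q.
P'(u) = 24(u - 4)(u - 2)(u + 1) vanishes at u ∈ {-1, 2, 4}; Q'(v) = 2v + 8 vanishes at v ∈ {-4}.
Local minima of P (where P''>0): P(-1)=-122, P(4)=128. Local minima of Q: Q(-4)=-16.
So the global minimum of f is P(-1) + Q(-4) = -122 − 16 = -138, attained at (-1, -4).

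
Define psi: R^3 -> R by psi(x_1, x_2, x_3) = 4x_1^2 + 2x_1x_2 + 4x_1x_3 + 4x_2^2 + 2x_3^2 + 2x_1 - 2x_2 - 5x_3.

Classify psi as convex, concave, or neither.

psi is quadratic, so its Hessian is the constant matrix H = [[8, 2, 4], [2, 8, 0], [4, 0, 4]].
Leading principal minors: 8, 60, 112.
All positive ⇒ H ≻ 0 ⇒ convex.

convex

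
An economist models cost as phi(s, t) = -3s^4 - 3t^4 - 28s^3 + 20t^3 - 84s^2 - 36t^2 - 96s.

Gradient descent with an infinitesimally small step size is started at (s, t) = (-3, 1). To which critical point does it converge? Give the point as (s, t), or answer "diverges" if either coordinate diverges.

(-2, 2)

phi is separable, so gradient descent decouples: s follows -∂phi/∂s, t follows -∂phi/∂t.
∂phi/∂s = -12(s + 1)(s + 2)(s + 4); at s=-3 this is -24, so s increases.
∂phi/∂t = -12t(t - 3)(t - 2); at t=1 this is -24, so t increases.
s converges to its nearest critical value -2 (a local min of the s-part); t converges to 2. The iterate converges to (-2, 2).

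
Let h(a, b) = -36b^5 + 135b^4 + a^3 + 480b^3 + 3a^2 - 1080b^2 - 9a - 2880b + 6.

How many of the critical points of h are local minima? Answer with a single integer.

h separates as a function of a plus a function of b, so ∇h=0 decouples.
∂h/∂a = 3(a - 1)(a + 3) = 0 at a ∈ {-3, 1}; ∂h/∂b = -180(b - 4)(b - 2)(b + 1)(b + 2) = 0 at b ∈ {-2, -1, 2, 4}.
The Hessian is diagonal: diag(h_aa, h_bb). Second derivatives: h_aa(-3)=-12, h_aa(1)=12; h_bb(-2)=4320, h_bb(-1)=-2700, h_bb(2)=4320, h_bb(4)=-10800.
Local minima occur where both diagonal entries positive: (1, -2), (1, 2). Count: 2.

2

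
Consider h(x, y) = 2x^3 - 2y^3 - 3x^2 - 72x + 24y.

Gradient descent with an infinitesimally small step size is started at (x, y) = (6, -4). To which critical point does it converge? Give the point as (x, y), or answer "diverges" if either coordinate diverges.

(4, -2)

h is separable, so gradient descent decouples: x follows -∂h/∂x, y follows -∂h/∂y.
∂h/∂x = 6(x - 4)(x + 3); at x=6 this is 108, so x decreases.
∂h/∂y = -6(y - 2)(y + 2); at y=-4 this is -72, so y increases.
x converges to its nearest critical value 4 (a local min of the x-part); y converges to -2. The iterate converges to (4, -2).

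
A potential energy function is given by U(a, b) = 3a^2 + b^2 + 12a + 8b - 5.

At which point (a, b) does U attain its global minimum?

U(a,b) separates as P(a) + Q(b) − 5, so its minimum is min P + min Q − 5.
P'(a) = 6a + 12 vanishes at a ∈ {-2}; Q'(b) = 2b + 8 vanishes at b ∈ {-4}.
Local minima of P (where P''>0): P(-2)=-12. Local minima of Q: Q(-4)=-16.
So the global minimum of U is P(-2) + Q(-4) − 5 = -12 − 16 − 5 = -33, attained at (-2, -4).

(-2, -4)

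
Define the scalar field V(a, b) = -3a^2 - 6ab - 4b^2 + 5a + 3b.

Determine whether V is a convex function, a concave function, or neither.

concave

V is quadratic, so its Hessian is the constant matrix H = [[-6, -6], [-6, -8]].
det(H) = 12, tr(H) = -14.
det(H) > 0 and tr(H) < 0, so H is negative definite everywhere: concave.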